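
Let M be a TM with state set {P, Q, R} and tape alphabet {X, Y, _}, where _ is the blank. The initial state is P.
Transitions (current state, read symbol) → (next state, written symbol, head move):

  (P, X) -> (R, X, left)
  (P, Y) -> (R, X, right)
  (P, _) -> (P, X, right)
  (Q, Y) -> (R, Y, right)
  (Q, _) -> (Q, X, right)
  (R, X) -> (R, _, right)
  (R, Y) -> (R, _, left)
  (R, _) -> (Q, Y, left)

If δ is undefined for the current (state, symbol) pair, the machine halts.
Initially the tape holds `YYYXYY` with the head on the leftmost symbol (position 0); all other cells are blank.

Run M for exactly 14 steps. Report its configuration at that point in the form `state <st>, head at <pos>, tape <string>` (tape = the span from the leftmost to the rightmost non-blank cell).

state R, head at 2, tape XYYXYY

state=P head=0 tape=[Y]YYXYY   (P,Y)→(R,X,right)
state=R head=1 tape=X[Y]YXYY   (R,Y)→(R,_,left)
state=R head=0 tape=[X]_YXYY   (R,X)→(R,_,right)
state=R head=1 tape=_[_]YXYY   (R,_)→(Q,Y,left)
state=Q head=0 tape=[_]YYXYY   (Q,_)→(Q,X,right)
state=Q head=1 tape=X[Y]YXYY   (Q,Y)→(R,Y,right)
state=R head=2 tape=XY[Y]XYY   (R,Y)→(R,_,left)
state=R head=1 tape=X[Y]_XYY   (R,Y)→(R,_,left)
state=R head=0 tape=[X]__XYY   (R,X)→(R,_,right)
state=R head=1 tape=_[_]_XYY   (R,_)→(Q,Y,left)
state=Q head=0 tape=[_]Y_XYY   (Q,_)→(Q,X,right)
state=Q head=1 tape=X[Y]_XYY   (Q,Y)→(R,Y,right)
state=R head=2 tape=XY[_]XYY   (R,_)→(Q,Y,left)
state=Q head=1 tape=X[Y]YXYY   (Q,Y)→(R,Y,right)
state=R head=2 tape=XY[Y]XYY
After 14 steps: state R, head at 2, tape XYYXYY.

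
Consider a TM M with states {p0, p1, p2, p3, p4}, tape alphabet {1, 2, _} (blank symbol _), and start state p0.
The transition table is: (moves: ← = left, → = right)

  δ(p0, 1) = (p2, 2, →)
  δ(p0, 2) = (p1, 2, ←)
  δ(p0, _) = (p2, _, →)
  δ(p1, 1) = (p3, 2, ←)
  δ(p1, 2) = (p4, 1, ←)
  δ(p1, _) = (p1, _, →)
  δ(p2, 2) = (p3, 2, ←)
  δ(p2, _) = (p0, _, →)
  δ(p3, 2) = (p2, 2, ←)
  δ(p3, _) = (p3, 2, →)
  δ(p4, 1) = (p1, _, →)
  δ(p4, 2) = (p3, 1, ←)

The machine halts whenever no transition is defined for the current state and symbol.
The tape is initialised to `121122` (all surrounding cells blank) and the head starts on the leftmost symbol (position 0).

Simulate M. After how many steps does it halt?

state=p0 head=0 tape=_[1]21122   (p0,1)→(p2,2,→)
state=p2 head=1 tape=_2[2]1122   (p2,2)→(p3,2,←)
state=p3 head=0 tape=_[2]21122   (p3,2)→(p2,2,←)
state=p2 head=-1 tape=[_]221122   (p2,_)→(p0,_,→)
state=p0 head=0 tape=_[2]21122   (p0,2)→(p1,2,←)
state=p1 head=-1 tape=[_]221122   (p1,_)→(p1,_,→)
state=p1 head=0 tape=_[2]21122   (p1,2)→(p4,1,←)
state=p4 head=-1 tape=[_]121122
M halts after 7 transitions.

7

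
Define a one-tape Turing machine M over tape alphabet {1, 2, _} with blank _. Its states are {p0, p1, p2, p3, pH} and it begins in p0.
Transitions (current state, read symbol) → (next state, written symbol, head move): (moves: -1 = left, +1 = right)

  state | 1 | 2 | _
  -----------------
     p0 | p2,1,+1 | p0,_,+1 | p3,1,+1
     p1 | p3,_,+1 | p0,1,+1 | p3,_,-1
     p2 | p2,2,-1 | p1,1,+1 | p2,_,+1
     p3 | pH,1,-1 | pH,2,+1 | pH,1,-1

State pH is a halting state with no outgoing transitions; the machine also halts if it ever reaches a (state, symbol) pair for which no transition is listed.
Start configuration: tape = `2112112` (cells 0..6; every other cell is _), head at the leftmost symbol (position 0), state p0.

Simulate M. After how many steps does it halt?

p0 | [2]112112__   read 2 → write _, move +1, go to p0
p0 | _[1]12112__   read 1 → write 1, move +1, go to p2
p2 | _1[1]2112__   read 1 → write 2, move -1, go to p2
p2 | _[1]22112__   read 1 → write 2, move -1, go to p2
p2 | [_]222112__   read _ → write _, move +1, go to p2
p2 | _[2]22112__   read 2 → write 1, move +1, go to p1
p1 | _1[2]2112__   read 2 → write 1, move +1, go to p0
p0 | _11[2]112__   read 2 → write _, move +1, go to p0
p0 | _11_[1]12__   read 1 → write 1, move +1, go to p2
p2 | _11_1[1]2__   read 1 → write 2, move -1, go to p2
p2 | _11_[1]22__   read 1 → write 2, move -1, go to p2
p2 | _11[_]222__   read _ → write _, move +1, go to p2
p2 | _11_[2]22__   read 2 → write 1, move +1, go to p1
p1 | _11_1[2]2__   read 2 → write 1, move +1, go to p0
p0 | _11_11[2]__   read 2 → write _, move +1, go to p0
p0 | _11_11_[_]_   read _ → write 1, move +1, go to p3
p3 | _11_11_1[_]   read _ → write 1, move -1, go to pH
pH | _11_11_[1]1
M halts after 17 transitions.

17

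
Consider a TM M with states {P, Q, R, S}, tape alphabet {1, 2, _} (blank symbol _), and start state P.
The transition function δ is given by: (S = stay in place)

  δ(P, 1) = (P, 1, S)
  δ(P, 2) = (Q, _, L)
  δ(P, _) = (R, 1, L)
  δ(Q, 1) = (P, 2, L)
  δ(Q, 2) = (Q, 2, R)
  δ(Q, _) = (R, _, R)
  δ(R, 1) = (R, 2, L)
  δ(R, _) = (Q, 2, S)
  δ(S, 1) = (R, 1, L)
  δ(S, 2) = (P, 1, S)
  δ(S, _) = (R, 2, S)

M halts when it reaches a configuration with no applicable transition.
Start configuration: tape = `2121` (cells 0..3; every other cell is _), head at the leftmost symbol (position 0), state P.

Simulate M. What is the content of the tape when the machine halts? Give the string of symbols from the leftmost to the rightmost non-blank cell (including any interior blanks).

P | _[2]121   read 2 → write _, move L, go to Q
Q | [_]_121   read _ → write _, move R, go to R
R | _[_]121   read _ → write 2, move S, go to Q
Q | _[2]121   read 2 → write 2, move R, go to Q
Q | _2[1]21   read 1 → write 2, move L, go to P
P | _[2]221   read 2 → write _, move L, go to Q
Q | [_]_221   read _ → write _, move R, go to R
R | _[_]221   read _ → write 2, move S, go to Q
Q | _[2]221   read 2 → write 2, move R, go to Q
Q | _2[2]21   read 2 → write 2, move R, go to Q
Q | _22[2]1   read 2 → write 2, move R, go to Q
Q | _222[1]   read 1 → write 2, move L, go to P
P | _22[2]2   read 2 → write _, move L, go to Q
Q | _2[2]_2   read 2 → write 2, move R, go to Q
Q | _22[_]2   read _ → write _, move R, go to R
R | _22_[2]
The non-blank tape span at halt is 22_2.

22_2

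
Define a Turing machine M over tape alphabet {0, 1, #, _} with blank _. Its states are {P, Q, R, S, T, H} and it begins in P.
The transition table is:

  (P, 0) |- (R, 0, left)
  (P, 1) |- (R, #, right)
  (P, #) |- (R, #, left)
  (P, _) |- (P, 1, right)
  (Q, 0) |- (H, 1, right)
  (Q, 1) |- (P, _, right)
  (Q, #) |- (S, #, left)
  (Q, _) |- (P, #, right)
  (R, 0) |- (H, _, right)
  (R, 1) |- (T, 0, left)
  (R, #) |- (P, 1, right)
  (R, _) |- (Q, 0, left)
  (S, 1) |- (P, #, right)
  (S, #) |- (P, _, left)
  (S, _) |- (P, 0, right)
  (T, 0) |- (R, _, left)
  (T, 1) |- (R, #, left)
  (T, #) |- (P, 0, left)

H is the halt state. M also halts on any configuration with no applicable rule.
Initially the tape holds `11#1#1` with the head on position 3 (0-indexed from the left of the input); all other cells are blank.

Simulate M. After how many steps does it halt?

state=P head=3 tape=___11#[1]#1_   (P,1)→(R,#,right)
state=R head=4 tape=___11##[#]1_   (R,#)→(P,1,right)
state=P head=5 tape=___11##1[1]_   (P,1)→(R,#,right)
state=R head=6 tape=___11##1#[_]   (R,_)→(Q,0,left)
state=Q head=5 tape=___11##1[#]0   (Q,#)→(S,#,left)
state=S head=4 tape=___11##[1]#0   (S,1)→(P,#,right)
state=P head=5 tape=___11###[#]0   (P,#)→(R,#,left)
state=R head=4 tape=___11##[#]#0   (R,#)→(P,1,right)
state=P head=5 tape=___11##1[#]0   (P,#)→(R,#,left)
state=R head=4 tape=___11##[1]#0   (R,1)→(T,0,left)
state=T head=3 tape=___11#[#]0#0   (T,#)→(P,0,left)
state=P head=2 tape=___11[#]00#0   (P,#)→(R,#,left)
state=R head=1 tape=___1[1]#00#0   (R,1)→(T,0,left)
state=T head=0 tape=___[1]0#00#0   (T,1)→(R,#,left)
state=R head=-1 tape=__[_]#0#00#0   (R,_)→(Q,0,left)
state=Q head=-2 tape=_[_]0#0#00#0   (Q,_)→(P,#,right)
state=P head=-1 tape=_#[0]#0#00#0   (P,0)→(R,0,left)
state=R head=-2 tape=_[#]0#0#00#0   (R,#)→(P,1,right)
state=P head=-1 tape=_1[0]#0#00#0   (P,0)→(R,0,left)
state=R head=-2 tape=_[1]0#0#00#0   (R,1)→(T,0,left)
state=T head=-3 tape=[_]00#0#00#0
M halts after 20 transitions.

20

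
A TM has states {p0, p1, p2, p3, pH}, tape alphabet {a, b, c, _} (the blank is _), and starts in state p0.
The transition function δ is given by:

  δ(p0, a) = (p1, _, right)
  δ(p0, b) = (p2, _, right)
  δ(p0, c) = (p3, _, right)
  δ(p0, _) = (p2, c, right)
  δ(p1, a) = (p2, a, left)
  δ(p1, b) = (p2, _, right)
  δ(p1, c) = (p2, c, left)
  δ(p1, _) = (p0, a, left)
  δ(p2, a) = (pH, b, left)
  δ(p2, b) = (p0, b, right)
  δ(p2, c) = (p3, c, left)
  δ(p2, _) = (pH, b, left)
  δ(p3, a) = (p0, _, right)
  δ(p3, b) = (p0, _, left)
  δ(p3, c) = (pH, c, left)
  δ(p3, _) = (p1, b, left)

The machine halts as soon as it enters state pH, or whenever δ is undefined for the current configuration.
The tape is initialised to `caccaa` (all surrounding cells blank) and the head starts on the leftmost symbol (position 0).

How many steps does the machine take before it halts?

state=p0 head=0 tape=[c]accaa   (p0,c)→(p3,_,right)
state=p3 head=1 tape=_[a]ccaa   (p3,a)→(p0,_,right)
state=p0 head=2 tape=__[c]caa   (p0,c)→(p3,_,right)
state=p3 head=3 tape=___[c]aa   (p3,c)→(pH,c,left)
state=pH head=2 tape=__[_]caa
M halts after 4 transitions.

4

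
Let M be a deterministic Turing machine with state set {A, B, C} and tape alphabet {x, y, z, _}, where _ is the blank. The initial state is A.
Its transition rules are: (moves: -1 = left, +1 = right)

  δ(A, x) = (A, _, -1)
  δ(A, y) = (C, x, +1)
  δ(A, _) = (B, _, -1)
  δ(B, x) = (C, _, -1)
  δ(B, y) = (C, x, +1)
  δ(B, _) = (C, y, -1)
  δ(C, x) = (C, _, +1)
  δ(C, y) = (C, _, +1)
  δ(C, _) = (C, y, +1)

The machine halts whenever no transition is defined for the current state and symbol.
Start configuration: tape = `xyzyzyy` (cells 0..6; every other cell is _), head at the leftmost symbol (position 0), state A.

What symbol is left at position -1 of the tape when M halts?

state=A head=0 tape=___[x]yzyzyy   (A,x)→(A,_,-1)
state=A head=-1 tape=__[_]_yzyzyy   (A,_)→(B,_,-1)
state=B head=-2 tape=_[_]__yzyzyy   (B,_)→(C,y,-1)
state=C head=-3 tape=[_]y__yzyzyy   (C,_)→(C,y,+1)
state=C head=-2 tape=y[y]__yzyzyy   (C,y)→(C,_,+1)
state=C head=-1 tape=y_[_]_yzyzyy   (C,_)→(C,y,+1)
state=C head=0 tape=y_y[_]yzyzyy   (C,_)→(C,y,+1)
state=C head=1 tape=y_yy[y]zyzyy   (C,y)→(C,_,+1)
state=C head=2 tape=y_yy_[z]yzyy
Cell -1 holds y when M halts.

y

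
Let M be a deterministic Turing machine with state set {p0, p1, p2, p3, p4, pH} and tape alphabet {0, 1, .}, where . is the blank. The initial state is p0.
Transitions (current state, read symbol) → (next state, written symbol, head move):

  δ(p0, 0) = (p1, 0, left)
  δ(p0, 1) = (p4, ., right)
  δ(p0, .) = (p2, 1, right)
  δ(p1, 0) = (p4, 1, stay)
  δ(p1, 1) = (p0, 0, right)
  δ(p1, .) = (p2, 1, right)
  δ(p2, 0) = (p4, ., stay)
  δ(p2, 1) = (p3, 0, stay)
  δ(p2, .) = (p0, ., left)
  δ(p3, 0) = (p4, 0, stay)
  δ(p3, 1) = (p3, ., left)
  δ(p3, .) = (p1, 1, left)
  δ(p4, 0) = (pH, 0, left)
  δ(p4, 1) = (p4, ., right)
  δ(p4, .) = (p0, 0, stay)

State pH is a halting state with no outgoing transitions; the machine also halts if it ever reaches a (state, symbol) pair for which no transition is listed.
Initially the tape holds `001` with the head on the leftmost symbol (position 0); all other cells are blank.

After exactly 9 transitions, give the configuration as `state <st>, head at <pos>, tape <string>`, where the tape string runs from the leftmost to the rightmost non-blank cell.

state=p0 head=0 tape=.[0]01   (p0,0)→(p1,0,left)
state=p1 head=-1 tape=[.]001   (p1,.)→(p2,1,right)
state=p2 head=0 tape=1[0]01   (p2,0)→(p4,.,stay)
state=p4 head=0 tape=1[.]01   (p4,.)→(p0,0,stay)
state=p0 head=0 tape=1[0]01   (p0,0)→(p1,0,left)
state=p1 head=-1 tape=[1]001   (p1,1)→(p0,0,right)
state=p0 head=0 tape=0[0]01   (p0,0)→(p1,0,left)
state=p1 head=-1 tape=[0]001   (p1,0)→(p4,1,stay)
state=p4 head=-1 tape=[1]001   (p4,1)→(p4,.,right)
state=p4 head=0 tape=.[0]01
After 9 steps: state p4, head at 0, tape 001.

state p4, head at 0, tape 001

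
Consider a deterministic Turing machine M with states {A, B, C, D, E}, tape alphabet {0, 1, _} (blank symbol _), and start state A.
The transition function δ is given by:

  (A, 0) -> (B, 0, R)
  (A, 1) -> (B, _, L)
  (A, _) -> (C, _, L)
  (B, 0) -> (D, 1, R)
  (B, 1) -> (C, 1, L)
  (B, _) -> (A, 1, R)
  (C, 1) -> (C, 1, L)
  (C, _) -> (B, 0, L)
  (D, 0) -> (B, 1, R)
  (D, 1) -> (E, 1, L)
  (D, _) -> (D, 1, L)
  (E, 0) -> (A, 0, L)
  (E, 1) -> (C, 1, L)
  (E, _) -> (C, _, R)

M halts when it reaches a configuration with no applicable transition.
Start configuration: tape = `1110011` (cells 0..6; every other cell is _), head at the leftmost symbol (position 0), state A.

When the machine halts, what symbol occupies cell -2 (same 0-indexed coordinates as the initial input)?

state=A head=0 tape=___[1]110011   (A,1)→(B,_,L)
state=B head=-1 tape=__[_]_110011   (B,_)→(A,1,R)
state=A head=0 tape=__1[_]110011   (A,_)→(C,_,L)
state=C head=-1 tape=__[1]_110011   (C,1)→(C,1,L)
state=C head=-2 tape=_[_]1_110011   (C,_)→(B,0,L)
state=B head=-3 tape=[_]01_110011   (B,_)→(A,1,R)
state=A head=-2 tape=1[0]1_110011   (A,0)→(B,0,R)
state=B head=-1 tape=10[1]_110011   (B,1)→(C,1,L)
state=C head=-2 tape=1[0]1_110011
Cell -2 holds 0 when M halts.

0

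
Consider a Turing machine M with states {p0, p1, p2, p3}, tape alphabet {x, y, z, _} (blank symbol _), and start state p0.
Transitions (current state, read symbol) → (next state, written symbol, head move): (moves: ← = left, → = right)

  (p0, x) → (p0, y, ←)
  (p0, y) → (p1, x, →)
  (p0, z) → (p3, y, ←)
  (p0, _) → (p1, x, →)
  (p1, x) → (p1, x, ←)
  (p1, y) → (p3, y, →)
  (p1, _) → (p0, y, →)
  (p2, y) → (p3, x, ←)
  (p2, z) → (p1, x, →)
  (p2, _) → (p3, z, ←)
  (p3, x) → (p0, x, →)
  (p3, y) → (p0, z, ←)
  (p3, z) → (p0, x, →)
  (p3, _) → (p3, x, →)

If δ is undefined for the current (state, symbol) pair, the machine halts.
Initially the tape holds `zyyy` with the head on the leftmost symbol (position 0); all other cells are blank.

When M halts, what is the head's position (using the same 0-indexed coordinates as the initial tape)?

state=p0 head=0 tape=__[z]yyy   (p0,z)→(p3,y,←)
state=p3 head=-1 tape=_[_]yyyy   (p3,_)→(p3,x,→)
state=p3 head=0 tape=_x[y]yyy   (p3,y)→(p0,z,←)
state=p0 head=-1 tape=_[x]zyyy   (p0,x)→(p0,y,←)
state=p0 head=-2 tape=[_]yzyyy   (p0,_)→(p1,x,→)
state=p1 head=-1 tape=x[y]zyyy   (p1,y)→(p3,y,→)
state=p3 head=0 tape=xy[z]yyy   (p3,z)→(p0,x,→)
state=p0 head=1 tape=xyx[y]yy   (p0,y)→(p1,x,→)
state=p1 head=2 tape=xyxx[y]y   (p1,y)→(p3,y,→)
state=p3 head=3 tape=xyxxy[y]   (p3,y)→(p0,z,←)
state=p0 head=2 tape=xyxx[y]z   (p0,y)→(p1,x,→)
state=p1 head=3 tape=xyxxx[z]
At halt the head is at cell 3.

3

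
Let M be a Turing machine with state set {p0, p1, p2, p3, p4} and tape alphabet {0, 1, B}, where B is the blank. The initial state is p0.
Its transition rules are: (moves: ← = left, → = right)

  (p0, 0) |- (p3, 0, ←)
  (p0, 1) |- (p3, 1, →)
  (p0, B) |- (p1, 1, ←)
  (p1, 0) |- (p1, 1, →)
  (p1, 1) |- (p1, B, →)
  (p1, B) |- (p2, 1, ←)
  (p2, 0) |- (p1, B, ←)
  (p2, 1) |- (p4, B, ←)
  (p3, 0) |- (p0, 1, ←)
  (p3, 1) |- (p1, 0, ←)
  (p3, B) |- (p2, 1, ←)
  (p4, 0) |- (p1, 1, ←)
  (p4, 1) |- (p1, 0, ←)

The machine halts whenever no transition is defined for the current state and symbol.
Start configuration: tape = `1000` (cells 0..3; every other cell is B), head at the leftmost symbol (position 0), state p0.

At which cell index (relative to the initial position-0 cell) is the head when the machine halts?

1

state=p0 head=0 tape=[1]000B   (p0,1)→(p3,1,→)
state=p3 head=1 tape=1[0]00B   (p3,0)→(p0,1,←)
state=p0 head=0 tape=[1]100B   (p0,1)→(p3,1,→)
state=p3 head=1 tape=1[1]00B   (p3,1)→(p1,0,←)
state=p1 head=0 tape=[1]000B   (p1,1)→(p1,B,→)
state=p1 head=1 tape=B[0]00B   (p1,0)→(p1,1,→)
state=p1 head=2 tape=B1[0]0B   (p1,0)→(p1,1,→)
state=p1 head=3 tape=B11[0]B   (p1,0)→(p1,1,→)
state=p1 head=4 tape=B111[B]   (p1,B)→(p2,1,←)
state=p2 head=3 tape=B11[1]1   (p2,1)→(p4,B,←)
state=p4 head=2 tape=B1[1]B1   (p4,1)→(p1,0,←)
state=p1 head=1 tape=B[1]0B1   (p1,1)→(p1,B,→)
state=p1 head=2 tape=BB[0]B1   (p1,0)→(p1,1,→)
state=p1 head=3 tape=BB1[B]1   (p1,B)→(p2,1,←)
state=p2 head=2 tape=BB[1]11   (p2,1)→(p4,B,←)
state=p4 head=1 tape=B[B]B11
At halt the head is at cell 1.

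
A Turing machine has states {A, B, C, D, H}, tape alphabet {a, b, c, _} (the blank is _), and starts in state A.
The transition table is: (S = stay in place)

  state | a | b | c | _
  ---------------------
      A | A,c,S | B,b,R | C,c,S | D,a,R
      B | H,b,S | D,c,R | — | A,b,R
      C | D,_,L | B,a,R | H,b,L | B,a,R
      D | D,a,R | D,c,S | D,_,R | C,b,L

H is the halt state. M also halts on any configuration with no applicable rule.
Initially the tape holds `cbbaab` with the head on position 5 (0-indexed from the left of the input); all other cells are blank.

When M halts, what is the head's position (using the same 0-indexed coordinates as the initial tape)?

state=A head=5 tape=cbbaa[b]_____   (A,b)→(B,b,R)
state=B head=6 tape=cbbaab[_]____   (B,_)→(A,b,R)
state=A head=7 tape=cbbaabb[_]___   (A,_)→(D,a,R)
state=D head=8 tape=cbbaabba[_]__   (D,_)→(C,b,L)
state=C head=7 tape=cbbaabb[a]b__   (C,a)→(D,_,L)
state=D head=6 tape=cbbaab[b]_b__   (D,b)→(D,c,S)
state=D head=6 tape=cbbaab[c]_b__   (D,c)→(D,_,R)
state=D head=7 tape=cbbaab_[_]b__   (D,_)→(C,b,L)
state=C head=6 tape=cbbaab[_]bb__   (C,_)→(B,a,R)
state=B head=7 tape=cbbaaba[b]b__   (B,b)→(D,c,R)
state=D head=8 tape=cbbaabac[b]__   (D,b)→(D,c,S)
state=D head=8 tape=cbbaabac[c]__   (D,c)→(D,_,R)
state=D head=9 tape=cbbaabac_[_]_   (D,_)→(C,b,L)
state=C head=8 tape=cbbaabac[_]b_   (C,_)→(B,a,R)
state=B head=9 tape=cbbaabaca[b]_   (B,b)→(D,c,R)
state=D head=10 tape=cbbaabacac[_]   (D,_)→(C,b,L)
state=C head=9 tape=cbbaabaca[c]b   (C,c)→(H,b,L)
state=H head=8 tape=cbbaabac[a]bb
At halt the head is at cell 8.

8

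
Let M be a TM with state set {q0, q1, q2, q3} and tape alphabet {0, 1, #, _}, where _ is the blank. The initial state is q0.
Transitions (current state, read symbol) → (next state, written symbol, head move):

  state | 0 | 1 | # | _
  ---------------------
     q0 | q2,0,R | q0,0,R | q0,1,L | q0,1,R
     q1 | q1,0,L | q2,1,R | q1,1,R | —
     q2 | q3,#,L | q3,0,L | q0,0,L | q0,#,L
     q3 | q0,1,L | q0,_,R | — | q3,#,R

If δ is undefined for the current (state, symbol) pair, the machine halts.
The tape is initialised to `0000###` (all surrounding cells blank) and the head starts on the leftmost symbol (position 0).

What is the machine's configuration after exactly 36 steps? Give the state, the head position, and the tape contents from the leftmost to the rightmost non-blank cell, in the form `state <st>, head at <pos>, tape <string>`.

q0 | __[0]000###   read 0 → write 0, move R, go to q2
q2 | __0[0]00###   read 0 → write #, move L, go to q3
q3 | __[0]#00###   read 0 → write 1, move L, go to q0
q0 | _[_]1#00###   read _ → write 1, move R, go to q0
q0 | _1[1]#00###   read 1 → write 0, move R, go to q0
q0 | _10[#]00###   read # → write 1, move L, go to q0
q0 | _1[0]100###   read 0 → write 0, move R, go to q2
q2 | _10[1]00###   read 1 → write 0, move L, go to q3
q3 | _1[0]000###   read 0 → write 1, move L, go to q0
q0 | _[1]1000###   read 1 → write 0, move R, go to q0
q0 | _0[1]000###   read 1 → write 0, move R, go to q0
q0 | _00[0]00###   read 0 → write 0, move R, go to q2
q2 | _000[0]0###   read 0 → write #, move L, go to q3
q3 | _00[0]#0###   read 0 → write 1, move L, go to q0
q0 | _0[0]1#0###   read 0 → write 0, move R, go to q2
q2 | _00[1]#0###   read 1 → write 0, move L, go to q3
q3 | _0[0]0#0###   read 0 → write 1, move L, go to q0
q0 | _[0]10#0###   read 0 → write 0, move R, go to q2
q2 | _0[1]0#0###   read 1 → write 0, move L, go to q3
q3 | _[0]00#0###   read 0 → write 1, move L, go to q0
q0 | [_]100#0###   read _ → write 1, move R, go to q0
q0 | 1[1]00#0###   read 1 → write 0, move R, go to q0
q0 | 10[0]0#0###   read 0 → write 0, move R, go to q2
q2 | 100[0]#0###   read 0 → write #, move L, go to q3
q3 | 10[0]##0###   read 0 → write 1, move L, go to q0
q0 | 1[0]1##0###   read 0 → write 0, move R, go to q2
q2 | 10[1]##0###   read 1 → write 0, move L, go to q3
q3 | 1[0]0##0###   read 0 → write 1, move L, go to q0
q0 | [1]10##0###   read 1 → write 0, move R, go to q0
q0 | 0[1]0##0###   read 1 → write 0, move R, go to q0
q0 | 00[0]##0###   read 0 → write 0, move R, go to q2
q2 | 000[#]#0###   read # → write 0, move L, go to q0
q0 | 00[0]0#0###   read 0 → write 0, move R, go to q2
q2 | 000[0]#0###   read 0 → write #, move L, go to q3
q3 | 00[0]##0###   read 0 → write 1, move L, go to q0
q0 | 0[0]1##0###   read 0 → write 0, move R, go to q2
q2 | 00[1]##0###
After 36 steps: state q2, head at 0, tape 001##0###.

state q2, head at 0, tape 001##0###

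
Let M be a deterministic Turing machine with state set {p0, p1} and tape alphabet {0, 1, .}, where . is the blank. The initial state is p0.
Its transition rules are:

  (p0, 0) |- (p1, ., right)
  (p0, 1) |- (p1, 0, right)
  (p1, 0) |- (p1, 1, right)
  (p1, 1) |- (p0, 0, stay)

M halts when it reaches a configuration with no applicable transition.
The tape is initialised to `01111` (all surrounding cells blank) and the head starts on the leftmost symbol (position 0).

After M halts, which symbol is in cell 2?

.

p0 | [0]1111.   read 0 → write ., move right, go to p1
p1 | .[1]111.   read 1 → write 0, move stay, go to p0
p0 | .[0]111.   read 0 → write ., move right, go to p1
p1 | ..[1]11.   read 1 → write 0, move stay, go to p0
p0 | ..[0]11.   read 0 → write ., move right, go to p1
p1 | ...[1]1.   read 1 → write 0, move stay, go to p0
p0 | ...[0]1.   read 0 → write ., move right, go to p1
p1 | ....[1].   read 1 → write 0, move stay, go to p0
p0 | ....[0].   read 0 → write ., move right, go to p1
p1 | .....[.]
Cell 2 holds . when M halts.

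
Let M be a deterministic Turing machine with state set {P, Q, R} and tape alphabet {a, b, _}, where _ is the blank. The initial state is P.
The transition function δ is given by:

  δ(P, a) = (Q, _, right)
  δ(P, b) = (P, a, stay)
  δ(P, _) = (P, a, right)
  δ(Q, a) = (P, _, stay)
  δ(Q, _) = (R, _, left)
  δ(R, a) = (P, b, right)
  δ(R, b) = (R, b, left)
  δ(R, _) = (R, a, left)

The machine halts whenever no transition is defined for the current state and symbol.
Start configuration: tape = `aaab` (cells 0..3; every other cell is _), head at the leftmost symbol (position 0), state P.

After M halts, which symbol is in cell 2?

state=P head=0 tape=[a]aab   (P,a)→(Q,_,right)
state=Q head=1 tape=_[a]ab   (Q,a)→(P,_,stay)
state=P head=1 tape=_[_]ab   (P,_)→(P,a,right)
state=P head=2 tape=_a[a]b   (P,a)→(Q,_,right)
state=Q head=3 tape=_a_[b]
Cell 2 holds _ when M halts.

_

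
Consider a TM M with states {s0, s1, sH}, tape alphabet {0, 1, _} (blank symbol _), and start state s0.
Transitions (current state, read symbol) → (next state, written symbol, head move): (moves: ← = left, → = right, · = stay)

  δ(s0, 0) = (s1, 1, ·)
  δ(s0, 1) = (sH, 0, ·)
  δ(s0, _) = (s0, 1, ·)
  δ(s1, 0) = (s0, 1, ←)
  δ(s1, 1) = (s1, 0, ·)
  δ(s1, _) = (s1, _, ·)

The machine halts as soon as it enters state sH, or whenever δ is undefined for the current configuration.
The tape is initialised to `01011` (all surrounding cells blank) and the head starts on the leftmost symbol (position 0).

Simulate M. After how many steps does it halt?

s0 | _[0]1011   read 0 → write 1, move ·, go to s1
s1 | _[1]1011   read 1 → write 0, move ·, go to s1
s1 | _[0]1011   read 0 → write 1, move ←, go to s0
s0 | [_]11011   read _ → write 1, move ·, go to s0
s0 | [1]11011   read 1 → write 0, move ·, go to sH
sH | [0]11011
M halts after 5 transitions.

5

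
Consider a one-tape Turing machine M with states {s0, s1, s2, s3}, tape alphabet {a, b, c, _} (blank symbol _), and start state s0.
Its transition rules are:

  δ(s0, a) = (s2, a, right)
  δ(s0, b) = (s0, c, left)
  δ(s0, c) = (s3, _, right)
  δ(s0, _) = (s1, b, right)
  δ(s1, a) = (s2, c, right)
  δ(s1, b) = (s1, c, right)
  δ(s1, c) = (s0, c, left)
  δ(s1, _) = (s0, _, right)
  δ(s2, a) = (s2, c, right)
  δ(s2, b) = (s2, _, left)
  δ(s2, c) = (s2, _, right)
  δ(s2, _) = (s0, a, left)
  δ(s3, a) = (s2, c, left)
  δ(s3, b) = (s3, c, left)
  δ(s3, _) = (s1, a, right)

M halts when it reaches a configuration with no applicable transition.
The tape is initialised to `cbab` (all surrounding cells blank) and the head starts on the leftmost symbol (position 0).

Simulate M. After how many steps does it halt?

34

s0 | [c]bab___   read c → write _, move right, go to s3
s3 | _[b]ab___   read b → write c, move left, go to s3
s3 | [_]cab___   read _ → write a, move right, go to s1
s1 | a[c]ab___   read c → write c, move left, go to s0
s0 | [a]cab___   read a → write a, move right, go to s2
s2 | a[c]ab___   read c → write _, move right, go to s2
s2 | a_[a]b___   read a → write c, move right, go to s2
s2 | a_c[b]___   read b → write _, move left, go to s2
s2 | a_[c]____   read c → write _, move right, go to s2
s2 | a__[_]___   read _ → write a, move left, go to s0
s0 | a_[_]a___   read _ → write b, move right, go to s1
s1 | a_b[a]___   read a → write c, move right, go to s2
s2 | a_bc[_]__   read _ → write a, move left, go to s0
s0 | a_b[c]a__   read c → write _, move right, go to s3
s3 | a_b_[a]__   read a → write c, move left, go to s2
s2 | a_b[_]c__   read _ → write a, move left, go to s0
s0 | a_[b]ac__   read b → write c, move left, go to s0
s0 | a[_]cac__   read _ → write b, move right, go to s1
s1 | ab[c]ac__   read c → write c, move left, go to s0
s0 | a[b]cac__   read b → write c, move left, go to s0
s0 | [a]ccac__   read a → write a, move right, go to s2
s2 | a[c]cac__   read c → write _, move right, go to s2
s2 | a_[c]ac__   read c → write _, move right, go to s2
s2 | a__[a]c__   read a → write c, move right, go to s2
s2 | a__c[c]__   read c → write _, move right, go to s2
s2 | a__c_[_]_   read _ → write a, move left, go to s0
s0 | a__c[_]a_   read _ → write b, move right, go to s1
s1 | a__cb[a]_   read a → write c, move right, go to s2
s2 | a__cbc[_]   read _ → write a, move left, go to s0
s0 | a__cb[c]a   read c → write _, move right, go to s3
s3 | a__cb_[a]   read a → write c, move left, go to s2
s2 | a__cb[_]c   read _ → write a, move left, go to s0
s0 | a__c[b]ac   read b → write c, move left, go to s0
s0 | a__[c]cac   read c → write _, move right, go to s3
s3 | a___[c]ac
M halts after 34 transitions.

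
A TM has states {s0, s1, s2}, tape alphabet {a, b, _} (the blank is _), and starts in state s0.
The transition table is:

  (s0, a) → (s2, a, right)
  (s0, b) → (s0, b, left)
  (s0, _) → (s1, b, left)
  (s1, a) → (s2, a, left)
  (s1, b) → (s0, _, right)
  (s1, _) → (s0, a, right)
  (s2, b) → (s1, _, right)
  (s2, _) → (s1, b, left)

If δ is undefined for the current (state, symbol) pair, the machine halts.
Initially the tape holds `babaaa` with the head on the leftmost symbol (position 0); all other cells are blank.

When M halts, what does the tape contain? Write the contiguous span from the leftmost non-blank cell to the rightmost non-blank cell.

aababaaa

s0 | __[b]abaaa   read b → write b, move left, go to s0
s0 | _[_]babaaa   read _ → write b, move left, go to s1
s1 | [_]bbabaaa   read _ → write a, move right, go to s0
s0 | a[b]babaaa   read b → write b, move left, go to s0
s0 | [a]bbabaaa   read a → write a, move right, go to s2
s2 | a[b]babaaa   read b → write _, move right, go to s1
s1 | a_[b]abaaa   read b → write _, move right, go to s0
s0 | a__[a]baaa   read a → write a, move right, go to s2
s2 | a__a[b]aaa   read b → write _, move right, go to s1
s1 | a__a_[a]aa   read a → write a, move left, go to s2
s2 | a__a[_]aaa   read _ → write b, move left, go to s1
s1 | a__[a]baaa   read a → write a, move left, go to s2
s2 | a_[_]abaaa   read _ → write b, move left, go to s1
s1 | a[_]babaaa   read _ → write a, move right, go to s0
s0 | aa[b]abaaa   read b → write b, move left, go to s0
s0 | a[a]babaaa   read a → write a, move right, go to s2
s2 | aa[b]abaaa   read b → write _, move right, go to s1
s1 | aa_[a]baaa   read a → write a, move left, go to s2
s2 | aa[_]abaaa   read _ → write b, move left, go to s1
s1 | a[a]babaaa   read a → write a, move left, go to s2
s2 | [a]ababaaa
The non-blank tape span at halt is aababaaa.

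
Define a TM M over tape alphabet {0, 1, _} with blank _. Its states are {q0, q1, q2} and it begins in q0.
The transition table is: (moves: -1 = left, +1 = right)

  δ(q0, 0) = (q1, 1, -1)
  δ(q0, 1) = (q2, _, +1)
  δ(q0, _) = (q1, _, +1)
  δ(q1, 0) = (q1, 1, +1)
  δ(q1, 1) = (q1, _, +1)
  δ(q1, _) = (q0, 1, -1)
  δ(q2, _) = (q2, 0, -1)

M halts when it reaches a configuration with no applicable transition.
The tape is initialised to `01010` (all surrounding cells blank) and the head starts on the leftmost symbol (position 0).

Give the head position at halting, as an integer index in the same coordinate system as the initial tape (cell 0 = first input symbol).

5

state=q0 head=0 tape=__[0]1010_   (q0,0)→(q1,1,-1)
state=q1 head=-1 tape=_[_]11010_   (q1,_)→(q0,1,-1)
state=q0 head=-2 tape=[_]111010_   (q0,_)→(q1,_,+1)
state=q1 head=-1 tape=_[1]11010_   (q1,1)→(q1,_,+1)
state=q1 head=0 tape=__[1]1010_   (q1,1)→(q1,_,+1)
state=q1 head=1 tape=___[1]010_   (q1,1)→(q1,_,+1)
state=q1 head=2 tape=____[0]10_   (q1,0)→(q1,1,+1)
state=q1 head=3 tape=____1[1]0_   (q1,1)→(q1,_,+1)
state=q1 head=4 tape=____1_[0]_   (q1,0)→(q1,1,+1)
state=q1 head=5 tape=____1_1[_]   (q1,_)→(q0,1,-1)
state=q0 head=4 tape=____1_[1]1   (q0,1)→(q2,_,+1)
state=q2 head=5 tape=____1__[1]
At halt the head is at cell 5.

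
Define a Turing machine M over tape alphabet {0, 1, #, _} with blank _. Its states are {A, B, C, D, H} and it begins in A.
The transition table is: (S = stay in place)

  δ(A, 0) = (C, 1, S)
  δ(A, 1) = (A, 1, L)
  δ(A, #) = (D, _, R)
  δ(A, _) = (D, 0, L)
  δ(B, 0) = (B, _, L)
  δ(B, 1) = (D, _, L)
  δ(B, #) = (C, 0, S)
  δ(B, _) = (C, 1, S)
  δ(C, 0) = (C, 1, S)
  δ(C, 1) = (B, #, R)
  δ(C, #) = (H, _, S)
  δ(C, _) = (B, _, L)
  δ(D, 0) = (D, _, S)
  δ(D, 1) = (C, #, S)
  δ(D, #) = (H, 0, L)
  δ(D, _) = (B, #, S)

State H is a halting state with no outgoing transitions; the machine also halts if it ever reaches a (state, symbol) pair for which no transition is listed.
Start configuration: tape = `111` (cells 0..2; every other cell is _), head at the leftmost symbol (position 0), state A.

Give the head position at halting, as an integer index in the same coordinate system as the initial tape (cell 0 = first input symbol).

A | __[1]11   read 1 → write 1, move L, go to A
A | _[_]111   read _ → write 0, move L, go to D
D | [_]0111   read _ → write #, move S, go to B
B | [#]0111   read # → write 0, move S, go to C
C | [0]0111   read 0 → write 1, move S, go to C
C | [1]0111   read 1 → write #, move R, go to B
B | #[0]111   read 0 → write _, move L, go to B
B | [#]_111   read # → write 0, move S, go to C
C | [0]_111   read 0 → write 1, move S, go to C
C | [1]_111   read 1 → write #, move R, go to B
B | #[_]111   read _ → write 1, move S, go to C
C | #[1]111   read 1 → write #, move R, go to B
B | ##[1]11   read 1 → write _, move L, go to D
D | #[#]_11   read # → write 0, move L, go to H
H | [#]0_11
At halt the head is at cell -2.

-2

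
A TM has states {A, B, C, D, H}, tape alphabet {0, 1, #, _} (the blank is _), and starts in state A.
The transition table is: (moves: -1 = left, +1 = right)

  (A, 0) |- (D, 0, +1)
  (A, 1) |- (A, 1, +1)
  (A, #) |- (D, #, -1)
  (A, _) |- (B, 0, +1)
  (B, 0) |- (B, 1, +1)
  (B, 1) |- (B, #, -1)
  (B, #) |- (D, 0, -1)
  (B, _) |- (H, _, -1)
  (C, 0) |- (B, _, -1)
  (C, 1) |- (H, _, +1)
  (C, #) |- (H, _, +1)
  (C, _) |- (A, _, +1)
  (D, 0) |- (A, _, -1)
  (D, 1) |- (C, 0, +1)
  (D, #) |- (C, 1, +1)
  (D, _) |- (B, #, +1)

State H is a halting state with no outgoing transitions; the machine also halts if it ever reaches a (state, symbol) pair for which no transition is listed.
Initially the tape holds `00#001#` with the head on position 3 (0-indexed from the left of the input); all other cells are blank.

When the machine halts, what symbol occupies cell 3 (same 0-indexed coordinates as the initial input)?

state=A head=3 tape=00#[0]01#   (A,0)→(D,0,+1)
state=D head=4 tape=00#0[0]1#   (D,0)→(A,_,-1)
state=A head=3 tape=00#[0]_1#   (A,0)→(D,0,+1)
state=D head=4 tape=00#0[_]1#   (D,_)→(B,#,+1)
state=B head=5 tape=00#0#[1]#   (B,1)→(B,#,-1)
state=B head=4 tape=00#0[#]##   (B,#)→(D,0,-1)
state=D head=3 tape=00#[0]0##   (D,0)→(A,_,-1)
state=A head=2 tape=00[#]_0##   (A,#)→(D,#,-1)
state=D head=1 tape=0[0]#_0##   (D,0)→(A,_,-1)
state=A head=0 tape=[0]_#_0##   (A,0)→(D,0,+1)
state=D head=1 tape=0[_]#_0##   (D,_)→(B,#,+1)
state=B head=2 tape=0#[#]_0##   (B,#)→(D,0,-1)
state=D head=1 tape=0[#]0_0##   (D,#)→(C,1,+1)
state=C head=2 tape=01[0]_0##   (C,0)→(B,_,-1)
state=B head=1 tape=0[1]__0##   (B,1)→(B,#,-1)
state=B head=0 tape=[0]#__0##   (B,0)→(B,1,+1)
state=B head=1 tape=1[#]__0##   (B,#)→(D,0,-1)
state=D head=0 tape=[1]0__0##   (D,1)→(C,0,+1)
state=C head=1 tape=0[0]__0##   (C,0)→(B,_,-1)
state=B head=0 tape=[0]___0##   (B,0)→(B,1,+1)
state=B head=1 tape=1[_]__0##   (B,_)→(H,_,-1)
state=H head=0 tape=[1]___0##
Cell 3 holds _ when M halts.

_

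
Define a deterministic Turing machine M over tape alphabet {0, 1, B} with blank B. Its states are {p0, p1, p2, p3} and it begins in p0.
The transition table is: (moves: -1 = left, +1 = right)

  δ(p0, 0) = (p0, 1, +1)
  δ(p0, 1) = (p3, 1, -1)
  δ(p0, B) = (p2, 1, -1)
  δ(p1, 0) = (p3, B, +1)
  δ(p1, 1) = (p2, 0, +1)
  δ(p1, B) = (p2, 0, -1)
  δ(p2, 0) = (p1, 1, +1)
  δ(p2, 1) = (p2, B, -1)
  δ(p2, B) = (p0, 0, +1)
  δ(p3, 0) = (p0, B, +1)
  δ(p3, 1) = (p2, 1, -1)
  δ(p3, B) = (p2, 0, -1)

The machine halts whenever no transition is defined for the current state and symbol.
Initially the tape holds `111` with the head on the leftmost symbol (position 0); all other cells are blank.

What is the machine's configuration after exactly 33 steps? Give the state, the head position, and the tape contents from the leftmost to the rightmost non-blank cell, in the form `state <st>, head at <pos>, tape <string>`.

state=p0 head=0 tape=BBBB[1]11   (p0,1)→(p3,1,-1)
state=p3 head=-1 tape=BBB[B]111   (p3,B)→(p2,0,-1)
state=p2 head=-2 tape=BB[B]0111   (p2,B)→(p0,0,+1)
state=p0 head=-1 tape=BB0[0]111   (p0,0)→(p0,1,+1)
state=p0 head=0 tape=BB01[1]11   (p0,1)→(p3,1,-1)
state=p3 head=-1 tape=BB0[1]111   (p3,1)→(p2,1,-1)
state=p2 head=-2 tape=BB[0]1111   (p2,0)→(p1,1,+1)
state=p1 head=-1 tape=BB1[1]111   (p1,1)→(p2,0,+1)
state=p2 head=0 tape=BB10[1]11   (p2,1)→(p2,B,-1)
state=p2 head=-1 tape=BB1[0]B11   (p2,0)→(p1,1,+1)
state=p1 head=0 tape=BB11[B]11   (p1,B)→(p2,0,-1)
state=p2 head=-1 tape=BB1[1]011   (p2,1)→(p2,B,-1)
state=p2 head=-2 tape=BB[1]B011   (p2,1)→(p2,B,-1)
state=p2 head=-3 tape=B[B]BB011   (p2,B)→(p0,0,+1)
state=p0 head=-2 tape=B0[B]B011   (p0,B)→(p2,1,-1)
state=p2 head=-3 tape=B[0]1B011   (p2,0)→(p1,1,+1)
state=p1 head=-2 tape=B1[1]B011   (p1,1)→(p2,0,+1)
state=p2 head=-1 tape=B10[B]011   (p2,B)→(p0,0,+1)
state=p0 head=0 tape=B100[0]11   (p0,0)→(p0,1,+1)
state=p0 head=1 tape=B1001[1]1   (p0,1)→(p3,1,-1)
state=p3 head=0 tape=B100[1]11   (p3,1)→(p2,1,-1)
state=p2 head=-1 tape=B10[0]111   (p2,0)→(p1,1,+1)
state=p1 head=0 tape=B101[1]11   (p1,1)→(p2,0,+1)
state=p2 head=1 tape=B1010[1]1   (p2,1)→(p2,B,-1)
state=p2 head=0 tape=B101[0]B1   (p2,0)→(p1,1,+1)
state=p1 head=1 tape=B1011[B]1   (p1,B)→(p2,0,-1)
state=p2 head=0 tape=B101[1]01   (p2,1)→(p2,B,-1)
state=p2 head=-1 tape=B10[1]B01   (p2,1)→(p2,B,-1)
state=p2 head=-2 tape=B1[0]BB01   (p2,0)→(p1,1,+1)
state=p1 head=-1 tape=B11[B]B01   (p1,B)→(p2,0,-1)
state=p2 head=-2 tape=B1[1]0B01   (p2,1)→(p2,B,-1)
state=p2 head=-3 tape=B[1]B0B01   (p2,1)→(p2,B,-1)
state=p2 head=-4 tape=[B]BB0B01   (p2,B)→(p0,0,+1)
state=p0 head=-3 tape=0[B]B0B01
After 33 steps: state p0, head at -3, tape 0BB0B01.

state p0, head at -3, tape 0BB0B01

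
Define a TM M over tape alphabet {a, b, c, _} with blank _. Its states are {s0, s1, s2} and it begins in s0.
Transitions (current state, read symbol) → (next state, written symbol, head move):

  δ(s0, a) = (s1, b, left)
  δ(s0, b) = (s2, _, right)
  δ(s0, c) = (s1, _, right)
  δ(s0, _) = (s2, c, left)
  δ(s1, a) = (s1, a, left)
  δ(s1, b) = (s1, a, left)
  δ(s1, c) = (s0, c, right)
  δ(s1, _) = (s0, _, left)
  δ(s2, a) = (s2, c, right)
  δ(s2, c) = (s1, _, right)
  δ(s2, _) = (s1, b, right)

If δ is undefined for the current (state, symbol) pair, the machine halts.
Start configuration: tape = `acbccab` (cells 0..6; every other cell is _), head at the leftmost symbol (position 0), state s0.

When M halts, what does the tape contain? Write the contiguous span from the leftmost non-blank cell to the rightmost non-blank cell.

b___c__c_b

state=s0 head=0 tape=___[a]cbccab   (s0,a)→(s1,b,left)
state=s1 head=-1 tape=__[_]bcbccab   (s1,_)→(s0,_,left)
state=s0 head=-2 tape=_[_]_bcbccab   (s0,_)→(s2,c,left)
state=s2 head=-3 tape=[_]c_bcbccab   (s2,_)→(s1,b,right)
state=s1 head=-2 tape=b[c]_bcbccab   (s1,c)→(s0,c,right)
state=s0 head=-1 tape=bc[_]bcbccab   (s0,_)→(s2,c,left)
state=s2 head=-2 tape=b[c]cbcbccab   (s2,c)→(s1,_,right)
state=s1 head=-1 tape=b_[c]bcbccab   (s1,c)→(s0,c,right)
state=s0 head=0 tape=b_c[b]cbccab   (s0,b)→(s2,_,right)
state=s2 head=1 tape=b_c_[c]bccab   (s2,c)→(s1,_,right)
state=s1 head=2 tape=b_c__[b]ccab   (s1,b)→(s1,a,left)
state=s1 head=1 tape=b_c_[_]accab   (s1,_)→(s0,_,left)
state=s0 head=0 tape=b_c[_]_accab   (s0,_)→(s2,c,left)
state=s2 head=-1 tape=b_[c]c_accab   (s2,c)→(s1,_,right)
state=s1 head=0 tape=b__[c]_accab   (s1,c)→(s0,c,right)
state=s0 head=1 tape=b__c[_]accab   (s0,_)→(s2,c,left)
state=s2 head=0 tape=b__[c]caccab   (s2,c)→(s1,_,right)
state=s1 head=1 tape=b___[c]accab   (s1,c)→(s0,c,right)
state=s0 head=2 tape=b___c[a]ccab   (s0,a)→(s1,b,left)
state=s1 head=1 tape=b___[c]bccab   (s1,c)→(s0,c,right)
state=s0 head=2 tape=b___c[b]ccab   (s0,b)→(s2,_,right)
state=s2 head=3 tape=b___c_[c]cab   (s2,c)→(s1,_,right)
state=s1 head=4 tape=b___c__[c]ab   (s1,c)→(s0,c,right)
state=s0 head=5 tape=b___c__c[a]b   (s0,a)→(s1,b,left)
state=s1 head=4 tape=b___c__[c]bb   (s1,c)→(s0,c,right)
state=s0 head=5 tape=b___c__c[b]b   (s0,b)→(s2,_,right)
state=s2 head=6 tape=b___c__c_[b]
The non-blank tape span at halt is b___c__c_b.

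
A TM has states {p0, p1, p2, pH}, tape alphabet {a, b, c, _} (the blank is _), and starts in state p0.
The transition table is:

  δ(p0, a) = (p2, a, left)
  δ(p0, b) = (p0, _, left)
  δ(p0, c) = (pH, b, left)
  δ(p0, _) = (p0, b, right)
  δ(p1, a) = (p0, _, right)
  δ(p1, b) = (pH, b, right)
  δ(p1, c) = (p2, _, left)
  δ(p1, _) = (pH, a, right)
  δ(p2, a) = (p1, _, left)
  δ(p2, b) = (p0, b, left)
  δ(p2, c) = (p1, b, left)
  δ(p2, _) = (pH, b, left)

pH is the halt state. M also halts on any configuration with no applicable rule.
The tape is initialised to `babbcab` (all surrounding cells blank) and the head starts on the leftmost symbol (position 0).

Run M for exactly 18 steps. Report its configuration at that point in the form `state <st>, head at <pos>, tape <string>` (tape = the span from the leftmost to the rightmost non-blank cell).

state p0, head at -2, tape bb_babbcab

p0 | ___[b]abbcab   read b → write _, move left, go to p0
p0 | __[_]_abbcab   read _ → write b, move right, go to p0
p0 | __b[_]abbcab   read _ → write b, move right, go to p0
p0 | __bb[a]bbcab   read a → write a, move left, go to p2
p2 | __b[b]abbcab   read b → write b, move left, go to p0
p0 | __[b]babbcab   read b → write _, move left, go to p0
p0 | _[_]_babbcab   read _ → write b, move right, go to p0
p0 | _b[_]babbcab   read _ → write b, move right, go to p0
p0 | _bb[b]abbcab   read b → write _, move left, go to p0
p0 | _b[b]_abbcab   read b → write _, move left, go to p0
p0 | _[b]__abbcab   read b → write _, move left, go to p0
p0 | [_]___abbcab   read _ → write b, move right, go to p0
p0 | b[_]__abbcab   read _ → write b, move right, go to p0
p0 | bb[_]_abbcab   read _ → write b, move right, go to p0
p0 | bbb[_]abbcab   read _ → write b, move right, go to p0
p0 | bbbb[a]bbcab   read a → write a, move left, go to p2
p2 | bbb[b]abbcab   read b → write b, move left, go to p0
p0 | bb[b]babbcab   read b → write _, move left, go to p0
p0 | b[b]_babbcab
After 18 steps: state p0, head at -2, tape bb_babbcab.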